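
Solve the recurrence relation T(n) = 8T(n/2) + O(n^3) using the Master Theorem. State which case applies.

Master Theorem for T(n) = 8T(n/2) + O(n^3):

a = 8, b = 2, c = 3
log_b(a) = log_2(8) = 3.0000

Case 2: c = 3 = log_2(8) = 3.0000
T(n) = O(n^3 log n) = O(n^3 log n)

For T(n) = 8T(n/2) + O(n^3): log_2(8) = 3.0000. This is Case 2 of the Master Theorem (c = log_b(a), equal work at all levels), giving O(n^3 log n).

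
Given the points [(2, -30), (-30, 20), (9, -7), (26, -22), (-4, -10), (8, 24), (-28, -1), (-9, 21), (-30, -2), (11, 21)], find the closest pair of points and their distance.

Computing all pairwise distances among 10 points:

d((2, -30), (-30, 20)) = 59.3633
d((2, -30), (9, -7)) = 24.0416
d((2, -30), (26, -22)) = 25.2982
d((2, -30), (-4, -10)) = 20.8806
d((2, -30), (8, 24)) = 54.3323
d((2, -30), (-28, -1)) = 41.7253
d((2, -30), (-9, 21)) = 52.1728
d((2, -30), (-30, -2)) = 42.5206
d((2, -30), (11, 21)) = 51.788
d((-30, 20), (9, -7)) = 47.4342
d((-30, 20), (26, -22)) = 70.0
d((-30, 20), (-4, -10)) = 39.6989
d((-30, 20), (8, 24)) = 38.2099
d((-30, 20), (-28, -1)) = 21.095
d((-30, 20), (-9, 21)) = 21.0238
d((-30, 20), (-30, -2)) = 22.0
d((-30, 20), (11, 21)) = 41.0122
d((9, -7), (26, -22)) = 22.6716
d((9, -7), (-4, -10)) = 13.3417
d((9, -7), (8, 24)) = 31.0161
d((9, -7), (-28, -1)) = 37.4833
d((9, -7), (-9, 21)) = 33.2866
d((9, -7), (-30, -2)) = 39.3192
d((9, -7), (11, 21)) = 28.0713
d((26, -22), (-4, -10)) = 32.311
d((26, -22), (8, 24)) = 49.3964
d((26, -22), (-28, -1)) = 57.9396
d((26, -22), (-9, 21)) = 55.4437
d((26, -22), (-30, -2)) = 59.4643
d((26, -22), (11, 21)) = 45.5412
d((-4, -10), (8, 24)) = 36.0555
d((-4, -10), (-28, -1)) = 25.632
d((-4, -10), (-9, 21)) = 31.4006
d((-4, -10), (-30, -2)) = 27.2029
d((-4, -10), (11, 21)) = 34.4384
d((8, 24), (-28, -1)) = 43.8292
d((8, 24), (-9, 21)) = 17.2627
d((8, 24), (-30, -2)) = 46.0435
d((8, 24), (11, 21)) = 4.2426
d((-28, -1), (-9, 21)) = 29.0689
d((-28, -1), (-30, -2)) = 2.2361 <-- minimum
d((-28, -1), (11, 21)) = 44.7772
d((-9, 21), (-30, -2)) = 31.1448
d((-9, 21), (11, 21)) = 20.0
d((-30, -2), (11, 21)) = 47.0106

Closest pair: (-28, -1) and (-30, -2) with distance 2.2361

The closest pair is (-28, -1) and (-30, -2) with Euclidean distance 2.2361. For 10 points, brute-force pairwise comparison is shown above. For large n, the divide-and-conquer algorithm (sort by x, recurse on halves, check the dividing strip) achieves O(n log n).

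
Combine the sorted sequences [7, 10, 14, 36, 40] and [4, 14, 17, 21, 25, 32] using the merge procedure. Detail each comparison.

Merging process:

Compare 7 vs 4: take 4 from right. Merged: [4]
Compare 7 vs 14: take 7 from left. Merged: [4, 7]
Compare 10 vs 14: take 10 from left. Merged: [4, 7, 10]
Compare 14 vs 14: take 14 from left. Merged: [4, 7, 10, 14]
Compare 36 vs 14: take 14 from right. Merged: [4, 7, 10, 14, 14]
Compare 36 vs 17: take 17 from right. Merged: [4, 7, 10, 14, 14, 17]
Compare 36 vs 21: take 21 from right. Merged: [4, 7, 10, 14, 14, 17, 21]
Compare 36 vs 25: take 25 from right. Merged: [4, 7, 10, 14, 14, 17, 21, 25]
Compare 36 vs 32: take 32 from right. Merged: [4, 7, 10, 14, 14, 17, 21, 25, 32]
Append remaining from left: [36, 40]. Merged: [4, 7, 10, 14, 14, 17, 21, 25, 32, 36, 40]

Final merged array: [4, 7, 10, 14, 14, 17, 21, 25, 32, 36, 40]
Total comparisons: 9

The merged array is [4, 7, 10, 14, 14, 17, 21, 25, 32, 36, 40], requiring 9 comparisons. The merge step runs in O(n) time where n is the total number of elements.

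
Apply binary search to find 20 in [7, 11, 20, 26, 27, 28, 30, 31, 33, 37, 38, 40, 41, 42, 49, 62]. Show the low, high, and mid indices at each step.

Binary search for 20 in [7, 11, 20, 26, 27, 28, 30, 31, 33, 37, 38, 40, 41, 42, 49, 62]:

lo=0, hi=15, mid=7, arr[mid]=31 -> 31 > 20, search left half
lo=0, hi=6, mid=3, arr[mid]=26 -> 26 > 20, search left half
lo=0, hi=2, mid=1, arr[mid]=11 -> 11 < 20, search right half
lo=2, hi=2, mid=2, arr[mid]=20 -> Found target at index 2!

Binary search finds 20 at index 2 after 4 comparisons. The search repeatedly halves the search space by comparing with the middle element.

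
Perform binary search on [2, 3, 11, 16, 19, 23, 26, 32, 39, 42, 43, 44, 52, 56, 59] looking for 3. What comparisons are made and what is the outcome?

Binary search for 3 in [2, 3, 11, 16, 19, 23, 26, 32, 39, 42, 43, 44, 52, 56, 59]:

lo=0, hi=14, mid=7, arr[mid]=32 -> 32 > 3, search left half
lo=0, hi=6, mid=3, arr[mid]=16 -> 16 > 3, search left half
lo=0, hi=2, mid=1, arr[mid]=3 -> Found target at index 1!

Binary search finds 3 at index 1 after 3 comparisons. The search repeatedly halves the search space by comparing with the middle element.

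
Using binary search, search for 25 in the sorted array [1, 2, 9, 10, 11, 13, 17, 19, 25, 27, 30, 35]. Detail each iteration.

Binary search for 25 in [1, 2, 9, 10, 11, 13, 17, 19, 25, 27, 30, 35]:

lo=0, hi=11, mid=5, arr[mid]=13 -> 13 < 25, search right half
lo=6, hi=11, mid=8, arr[mid]=25 -> Found target at index 8!

Binary search finds 25 at index 8 after 2 comparisons. The search repeatedly halves the search space by comparing with the middle element.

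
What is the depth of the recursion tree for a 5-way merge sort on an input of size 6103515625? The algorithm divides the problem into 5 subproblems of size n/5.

For divide and conquer with division factor 5:

Problem sizes at each level:
Level 0: 6103515625
Level 1: 1220703125
Level 2: 244140625
Level 3: 48828125
Level 4: 9765625
Level 5: 1953125
Level 6: 390625
Level 7: 78125
Level 8: 15625
Level 9: 3125
Level 10: 625
Level 11: 125
Level 12: 25
Level 13: 5
Level 14: 1

The root is level 0 and the size-1 base case is level 14 (the tree spans levels 0 through 14, i.e. 15 levels counting the root), so the depth is the number of divisions: log_5(6103515625) = 14

The recursion tree depth is log_5(6103515625) = 14. At each level, the problem size is divided by 5, so it takes 14 divisions to reduce to a base case of size 1. The algorithm makes 5 recursive calls at each level.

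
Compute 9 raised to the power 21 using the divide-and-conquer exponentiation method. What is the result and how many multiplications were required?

Computing 9^21 by squaring (build up from 9^1; each line after the first costs one multiplication):

9^1 = 9
9^2 = (9^1)^2 = 9^2 = 81
9^4 = (9^2)^2 = 81^2 = 6561
9^5 = 9 * 9^4 = 9 * 6561 = 59049
9^10 = (9^5)^2 = 59049^2 = 3486784401
9^20 = (9^10)^2 = 3486784401^2 = 12157665459056928801
9^21 = 9 * 9^20 = 9 * 12157665459056928801 = 109418989131512359209

Result: 109418989131512359209
Multiplications needed: 6 (6 lines after 9^1)

9^21 = 109418989131512359209. Using exponentiation by squaring, this requires 6 multiplications. The key idea: if the exponent is even, square the half-power; if odd, multiply by the base once.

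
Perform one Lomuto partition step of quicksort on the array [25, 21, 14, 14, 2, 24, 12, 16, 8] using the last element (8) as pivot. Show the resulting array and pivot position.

Lomuto partition with pivot = 8:

Initial array: [25, 21, 14, 14, 2, 24, 12, 16, 8]

arr[0]=25 > 8: no swap
arr[1]=21 > 8: no swap
arr[2]=14 > 8: no swap
arr[3]=14 > 8: no swap
arr[4]=2 <= 8: swap with position 0, array becomes [2, 21, 14, 14, 25, 24, 12, 16, 8]
arr[5]=24 > 8: no swap
arr[6]=12 > 8: no swap
arr[7]=16 > 8: no swap

Place pivot at position 1: [2, 8, 14, 14, 25, 24, 12, 16, 21]
Pivot position: 1

After partitioning with pivot 8, the array becomes [2, 8, 14, 14, 25, 24, 12, 16, 21]. The pivot is placed at index 1. All elements to the left of the pivot are <= 8, and all elements to the right are > 8.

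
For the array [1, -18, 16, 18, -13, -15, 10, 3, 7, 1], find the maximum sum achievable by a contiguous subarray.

Using Kadane's algorithm on [1, -18, 16, 18, -13, -15, 10, 3, 7, 1]:

Scanning through the array:
Position 1 (value -18): max_ending_here = -17, max_so_far = 1
Position 2 (value 16): max_ending_here = 16, max_so_far = 16
Position 3 (value 18): max_ending_here = 34, max_so_far = 34
Position 4 (value -13): max_ending_here = 21, max_so_far = 34
Position 5 (value -15): max_ending_here = 6, max_so_far = 34
Position 6 (value 10): max_ending_here = 16, max_so_far = 34
Position 7 (value 3): max_ending_here = 19, max_so_far = 34
Position 8 (value 7): max_ending_here = 26, max_so_far = 34
Position 9 (value 1): max_ending_here = 27, max_so_far = 34

Maximum subarray: [16, 18]
Maximum sum: 34

The maximum subarray is [16, 18] with sum 34. This subarray runs from index 2 to index 3.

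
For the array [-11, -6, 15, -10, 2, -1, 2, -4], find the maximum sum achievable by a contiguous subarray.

Using Kadane's algorithm on [-11, -6, 15, -10, 2, -1, 2, -4]:

Scanning through the array:
Position 1 (value -6): max_ending_here = -6, max_so_far = -6
Position 2 (value 15): max_ending_here = 15, max_so_far = 15
Position 3 (value -10): max_ending_here = 5, max_so_far = 15
Position 4 (value 2): max_ending_here = 7, max_so_far = 15
Position 5 (value -1): max_ending_here = 6, max_so_far = 15
Position 6 (value 2): max_ending_here = 8, max_so_far = 15
Position 7 (value -4): max_ending_here = 4, max_so_far = 15

Maximum subarray: [15]
Maximum sum: 15

The maximum subarray is [15] with sum 15. This subarray runs from index 2 to index 2.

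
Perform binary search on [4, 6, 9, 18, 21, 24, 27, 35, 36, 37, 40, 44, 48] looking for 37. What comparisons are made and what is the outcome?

Binary search for 37 in [4, 6, 9, 18, 21, 24, 27, 35, 36, 37, 40, 44, 48]:

lo=0, hi=12, mid=6, arr[mid]=27 -> 27 < 37, search right half
lo=7, hi=12, mid=9, arr[mid]=37 -> Found target at index 9!

Binary search finds 37 at index 9 after 2 comparisons. The search repeatedly halves the search space by comparing with the middle element.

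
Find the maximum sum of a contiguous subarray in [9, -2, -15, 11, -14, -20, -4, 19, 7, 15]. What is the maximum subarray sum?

Using Kadane's algorithm on [9, -2, -15, 11, -14, -20, -4, 19, 7, 15]:

Scanning through the array:
Position 1 (value -2): max_ending_here = 7, max_so_far = 9
Position 2 (value -15): max_ending_here = -8, max_so_far = 9
Position 3 (value 11): max_ending_here = 11, max_so_far = 11
Position 4 (value -14): max_ending_here = -3, max_so_far = 11
Position 5 (value -20): max_ending_here = -20, max_so_far = 11
Position 6 (value -4): max_ending_here = -4, max_so_far = 11
Position 7 (value 19): max_ending_here = 19, max_so_far = 19
Position 8 (value 7): max_ending_here = 26, max_so_far = 26
Position 9 (value 15): max_ending_here = 41, max_so_far = 41

Maximum subarray: [19, 7, 15]
Maximum sum: 41

The maximum subarray is [19, 7, 15] with sum 41. This subarray runs from index 7 to index 9.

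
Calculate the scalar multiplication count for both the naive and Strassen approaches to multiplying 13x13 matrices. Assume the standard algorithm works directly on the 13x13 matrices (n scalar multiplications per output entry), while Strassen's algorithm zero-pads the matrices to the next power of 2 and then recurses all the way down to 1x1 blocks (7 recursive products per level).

Matrix multiplication for 13x13 matrices:

Strassen's algorithm requires power-of-2 dimensions. Pad 13x13 to 16x16 (next power of 2).

Standard algorithm: 13^3 = 2197 multiplications
Strassen's algorithm: 7^(log2(16)) = 7^4 = 2401 multiplications
Difference: 2197 - 2401 = -204 (Strassen uses MORE here due to padding overhead — for small or just-over-power-of-2 n, padding can outweigh the per-level savings)

Standard: 2197 multiplications (13^3). Strassen: 2401 multiplications (7^4, after padding to 16x16). Strassen reduces 8 recursive multiplications to 7 at each level.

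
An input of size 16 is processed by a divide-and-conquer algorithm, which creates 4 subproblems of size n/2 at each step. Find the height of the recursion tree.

For divide and conquer with division factor 2:

Problem sizes at each level:
Level 0: 16
Level 1: 8
Level 2: 4
Level 3: 2
Level 4: 1

The root is level 0 and the size-1 base case is level 4 (the tree spans levels 0 through 4, i.e. 5 levels counting the root), so the depth is the number of divisions: log_2(16) = 4

The recursion tree depth is log_2(16) = 4. At each level, the problem size is divided by 2, so it takes 4 divisions to reduce to a base case of size 1. The algorithm makes 4 recursive calls at each level.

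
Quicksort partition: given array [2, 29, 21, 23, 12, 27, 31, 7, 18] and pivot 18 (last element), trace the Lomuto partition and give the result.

Lomuto partition with pivot = 18:

Initial array: [2, 29, 21, 23, 12, 27, 31, 7, 18]

arr[0]=2 <= 18: swap with position 0, array becomes [2, 29, 21, 23, 12, 27, 31, 7, 18]
arr[1]=29 > 18: no swap
arr[2]=21 > 18: no swap
arr[3]=23 > 18: no swap
arr[4]=12 <= 18: swap with position 1, array becomes [2, 12, 21, 23, 29, 27, 31, 7, 18]
arr[5]=27 > 18: no swap
arr[6]=31 > 18: no swap
arr[7]=7 <= 18: swap with position 2, array becomes [2, 12, 7, 23, 29, 27, 31, 21, 18]

Place pivot at position 3: [2, 12, 7, 18, 29, 27, 31, 21, 23]
Pivot position: 3

After partitioning with pivot 18, the array becomes [2, 12, 7, 18, 29, 27, 31, 21, 23]. The pivot is placed at index 3. All elements to the left of the pivot are <= 18, and all elements to the right are > 18.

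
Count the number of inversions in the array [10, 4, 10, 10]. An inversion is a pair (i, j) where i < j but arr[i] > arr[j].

Finding inversions in [10, 4, 10, 10]:

(0, 1): arr[0]=10 > arr[1]=4

Total inversions: 1

The array has 1 inversion(s): (0,1). Each pair (i,j) satisfies i < j and arr[i] > arr[j].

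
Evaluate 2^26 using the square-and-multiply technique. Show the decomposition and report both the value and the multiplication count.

Computing 2^26 by squaring (build up from 2^1; each line after the first costs one multiplication):

2^1 = 2
2^2 = (2^1)^2 = 2^2 = 4
2^3 = 2 * 2^2 = 2 * 4 = 8
2^6 = (2^3)^2 = 8^2 = 64
2^12 = (2^6)^2 = 64^2 = 4096
2^13 = 2 * 2^12 = 2 * 4096 = 8192
2^26 = (2^13)^2 = 8192^2 = 67108864

Result: 67108864
Multiplications needed: 6 (6 lines after 2^1)

2^26 = 67108864. Using exponentiation by squaring, this requires 6 multiplications. The key idea: if the exponent is even, square the half-power; if odd, multiply by the base once.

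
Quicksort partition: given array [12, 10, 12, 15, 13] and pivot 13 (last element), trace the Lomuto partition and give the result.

Lomuto partition with pivot = 13:

Initial array: [12, 10, 12, 15, 13]

arr[0]=12 <= 13: swap with position 0, array becomes [12, 10, 12, 15, 13]
arr[1]=10 <= 13: swap with position 1, array becomes [12, 10, 12, 15, 13]
arr[2]=12 <= 13: swap with position 2, array becomes [12, 10, 12, 15, 13]
arr[3]=15 > 13: no swap

Place pivot at position 3: [12, 10, 12, 13, 15]
Pivot position: 3

After partitioning with pivot 13, the array becomes [12, 10, 12, 13, 15]. The pivot is placed at index 3. All elements to the left of the pivot are <= 13, and all elements to the right are > 13.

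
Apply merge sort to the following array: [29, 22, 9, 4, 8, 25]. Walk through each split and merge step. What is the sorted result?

Merge sort trace:

Split: [29, 22, 9, 4, 8, 25] -> [29, 22, 9] and [4, 8, 25]
  Split: [29, 22, 9] -> [29] and [22, 9]
    Split: [22, 9] -> [22] and [9]
    Merge: [22] + [9] -> [9, 22]
  Merge: [29] + [9, 22] -> [9, 22, 29]
  Split: [4, 8, 25] -> [4] and [8, 25]
    Split: [8, 25] -> [8] and [25]
    Merge: [8] + [25] -> [8, 25]
  Merge: [4] + [8, 25] -> [4, 8, 25]
Merge: [9, 22, 29] + [4, 8, 25] -> [4, 8, 9, 22, 25, 29]

Final sorted array: [4, 8, 9, 22, 25, 29]

The merge sort proceeds by recursively splitting the array and merging sorted halves.
After all merges, the sorted array is [4, 8, 9, 22, 25, 29].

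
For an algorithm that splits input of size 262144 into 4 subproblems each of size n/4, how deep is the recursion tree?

For divide and conquer with division factor 4:

Problem sizes at each level:
Level 0: 262144
Level 1: 65536
Level 2: 16384
Level 3: 4096
Level 4: 1024
Level 5: 256
Level 6: 64
Level 7: 16
Level 8: 4
Level 9: 1

The root is level 0 and the size-1 base case is level 9 (the tree spans levels 0 through 9, i.e. 10 levels counting the root), so the depth is the number of divisions: log_4(262144) = 9

The recursion tree depth is log_4(262144) = 9. At each level, the problem size is divided by 4, so it takes 9 divisions to reduce to a base case of size 1. The algorithm makes 4 recursive calls at each level.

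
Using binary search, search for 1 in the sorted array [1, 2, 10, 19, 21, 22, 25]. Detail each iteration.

Binary search for 1 in [1, 2, 10, 19, 21, 22, 25]:

lo=0, hi=6, mid=3, arr[mid]=19 -> 19 > 1, search left half
lo=0, hi=2, mid=1, arr[mid]=2 -> 2 > 1, search left half
lo=0, hi=0, mid=0, arr[mid]=1 -> Found target at index 0!

Binary search finds 1 at index 0 after 3 comparisons. The search repeatedly halves the search space by comparing with the middle element.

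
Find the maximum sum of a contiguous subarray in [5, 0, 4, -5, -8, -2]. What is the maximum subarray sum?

Using Kadane's algorithm on [5, 0, 4, -5, -8, -2]:

Scanning through the array:
Position 1 (value 0): max_ending_here = 5, max_so_far = 5
Position 2 (value 4): max_ending_here = 9, max_so_far = 9
Position 3 (value -5): max_ending_here = 4, max_so_far = 9
Position 4 (value -8): max_ending_here = -4, max_so_far = 9
Position 5 (value -2): max_ending_here = -2, max_so_far = 9

Maximum subarray: [5, 0, 4]
Maximum sum: 9

The maximum subarray is [5, 0, 4] with sum 9. This subarray runs from index 0 to index 2.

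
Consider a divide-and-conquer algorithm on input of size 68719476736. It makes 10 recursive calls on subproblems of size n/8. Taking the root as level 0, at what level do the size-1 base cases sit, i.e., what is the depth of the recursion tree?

For divide and conquer with division factor 8:

Problem sizes at each level:
Level 0: 68719476736
Level 1: 8589934592
Level 2: 1073741824
Level 3: 134217728
Level 4: 16777216
Level 5: 2097152
Level 6: 262144
Level 7: 32768
Level 8: 4096
Level 9: 512
Level 10: 64
Level 11: 8
Level 12: 1

The root is level 0 and the size-1 base case is level 12 (the tree spans levels 0 through 12, i.e. 13 levels counting the root), so the depth is the number of divisions: log_8(68719476736) = 12

The recursion tree depth is log_8(68719476736) = 12. At each level, the problem size is divided by 8, so it takes 12 divisions to reduce to a base case of size 1. The algorithm makes 10 recursive calls at each level.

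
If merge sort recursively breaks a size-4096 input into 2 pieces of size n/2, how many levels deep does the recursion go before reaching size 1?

For divide and conquer with division factor 2:

Problem sizes at each level:
Level 0: 4096
Level 1: 2048
Level 2: 1024
Level 3: 512
Level 4: 256
Level 5: 128
Level 6: 64
Level 7: 32
Level 8: 16
Level 9: 8
Level 10: 4
Level 11: 2
Level 12: 1

The root is level 0 and the size-1 base case is level 12 (the tree spans levels 0 through 12, i.e. 13 levels counting the root), so the depth is the number of divisions: log_2(4096) = 12

The recursion tree depth is log_2(4096) = 12. At each level, the problem size is divided by 2, so it takes 12 divisions to reduce to a base case of size 1. The algorithm makes 2 recursive calls at each level.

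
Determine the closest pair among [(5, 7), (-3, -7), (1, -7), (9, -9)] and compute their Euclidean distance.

Computing all pairwise distances among 4 points:

d((5, 7), (-3, -7)) = 16.1245
d((5, 7), (1, -7)) = 14.5602
d((5, 7), (9, -9)) = 16.4924
d((-3, -7), (1, -7)) = 4.0 <-- minimum
d((-3, -7), (9, -9)) = 12.1655
d((1, -7), (9, -9)) = 8.2462

Closest pair: (-3, -7) and (1, -7) with distance 4.0

The closest pair is (-3, -7) and (1, -7) with Euclidean distance 4.0. For 4 points, brute-force pairwise comparison is shown above. For large n, the divide-and-conquer algorithm (sort by x, recurse on halves, check the dividing strip) achieves O(n log n).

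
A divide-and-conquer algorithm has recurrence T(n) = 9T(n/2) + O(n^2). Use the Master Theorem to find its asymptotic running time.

Master Theorem for T(n) = 9T(n/2) + O(n^2):

a = 9, b = 2, c = 2
log_b(a) = log_2(9) = 3.1699

Case 1: c = 2 < log_2(9) = 3.1699
T(n) = O(n^(log_2 9))

For T(n) = 9T(n/2) + O(n^2): log_2(9) = 3.1699. This is Case 1 of the Master Theorem (c < log_b(a), work dominated by leaves), giving O(n^(log_2 9)).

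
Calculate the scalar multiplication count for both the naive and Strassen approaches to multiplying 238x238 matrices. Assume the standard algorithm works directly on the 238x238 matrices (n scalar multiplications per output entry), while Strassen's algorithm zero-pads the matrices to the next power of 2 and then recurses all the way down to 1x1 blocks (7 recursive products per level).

Matrix multiplication for 238x238 matrices:

Strassen's algorithm requires power-of-2 dimensions. Pad 238x238 to 256x256 (next power of 2).

Standard algorithm: 238^3 = 13481272 multiplications
Strassen's algorithm: 7^(log2(256)) = 7^8 = 5764801 multiplications
Savings: 13481272 - 5764801 = 7716471 multiplications

Standard: 13481272 multiplications (238^3). Strassen: 5764801 multiplications (7^8, after padding to 256x256). Strassen reduces 8 recursive multiplications to 7 at each level.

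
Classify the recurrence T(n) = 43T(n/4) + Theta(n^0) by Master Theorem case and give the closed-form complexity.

Master Theorem for T(n) = 43T(n/4) + O(n^0):

a = 43, b = 4, c = 0
log_b(a) = log_4(43) = 2.7131

Case 1: c = 0 < log_4(43) = 2.7131
T(n) = O(n^(log_4 43))

For T(n) = 43T(n/4) + O(n^0): log_4(43) = 2.7131. This is Case 1 of the Master Theorem (c < log_b(a), work dominated by leaves), giving O(n^(log_4 43)).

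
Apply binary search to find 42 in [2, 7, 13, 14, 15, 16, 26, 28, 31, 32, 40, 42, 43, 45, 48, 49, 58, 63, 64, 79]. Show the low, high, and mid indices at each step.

Binary search for 42 in [2, 7, 13, 14, 15, 16, 26, 28, 31, 32, 40, 42, 43, 45, 48, 49, 58, 63, 64, 79]:

lo=0, hi=19, mid=9, arr[mid]=32 -> 32 < 42, search right half
lo=10, hi=19, mid=14, arr[mid]=48 -> 48 > 42, search left half
lo=10, hi=13, mid=11, arr[mid]=42 -> Found target at index 11!

Binary search finds 42 at index 11 after 3 comparisons. The search repeatedly halves the search space by comparing with the middle element.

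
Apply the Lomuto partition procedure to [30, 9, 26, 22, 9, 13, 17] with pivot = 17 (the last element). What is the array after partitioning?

Lomuto partition with pivot = 17:

Initial array: [30, 9, 26, 22, 9, 13, 17]

arr[0]=30 > 17: no swap
arr[1]=9 <= 17: swap with position 0, array becomes [9, 30, 26, 22, 9, 13, 17]
arr[2]=26 > 17: no swap
arr[3]=22 > 17: no swap
arr[4]=9 <= 17: swap with position 1, array becomes [9, 9, 26, 22, 30, 13, 17]
arr[5]=13 <= 17: swap with position 2, array becomes [9, 9, 13, 22, 30, 26, 17]

Place pivot at position 3: [9, 9, 13, 17, 30, 26, 22]
Pivot position: 3

After partitioning with pivot 17, the array becomes [9, 9, 13, 17, 30, 26, 22]. The pivot is placed at index 3. All elements to the left of the pivot are <= 17, and all elements to the right are > 17.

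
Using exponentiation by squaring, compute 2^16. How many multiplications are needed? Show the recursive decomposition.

Computing 2^16 by squaring (build up from 2^1; each line after the first costs one multiplication):

2^1 = 2
2^2 = (2^1)^2 = 2^2 = 4
2^4 = (2^2)^2 = 4^2 = 16
2^8 = (2^4)^2 = 16^2 = 256
2^16 = (2^8)^2 = 256^2 = 65536

Result: 65536
Multiplications needed: 4 (4 lines after 2^1)

2^16 = 65536. Using exponentiation by squaring, this requires 4 multiplications. The key idea: if the exponent is even, square the half-power; if odd, multiply by the base once.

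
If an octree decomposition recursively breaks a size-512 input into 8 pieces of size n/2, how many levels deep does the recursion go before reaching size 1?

For divide and conquer with division factor 2:

Problem sizes at each level:
Level 0: 512
Level 1: 256
Level 2: 128
Level 3: 64
Level 4: 32
Level 5: 16
Level 6: 8
Level 7: 4
Level 8: 2
Level 9: 1

The root is level 0 and the size-1 base case is level 9 (the tree spans levels 0 through 9, i.e. 10 levels counting the root), so the depth is the number of divisions: log_2(512) = 9

The recursion tree depth is log_2(512) = 9. At each level, the problem size is divided by 2, so it takes 9 divisions to reduce to a base case of size 1. The algorithm makes 8 recursive calls at each level.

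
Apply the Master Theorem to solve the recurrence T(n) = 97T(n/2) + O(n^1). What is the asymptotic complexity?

Master Theorem for T(n) = 97T(n/2) + O(n^1):

a = 97, b = 2, c = 1
log_b(a) = log_2(97) = 6.5999

Case 1: c = 1 < log_2(97) = 6.5999
T(n) = O(n^(log_2 97))

For T(n) = 97T(n/2) + O(n^1): log_2(97) = 6.5999. This is Case 1 of the Master Theorem (c < log_b(a), work dominated by leaves), giving O(n^(log_2 97)).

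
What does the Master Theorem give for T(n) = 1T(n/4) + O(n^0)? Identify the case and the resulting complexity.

Master Theorem for T(n) = 1T(n/4) + O(n^0):

a = 1, b = 4, c = 0
log_b(a) = log_4(1) = 0.0000

Case 2: c = 0 = log_4(1) = 0.0000
T(n) = O(n^0 log n) = O(log n)

For T(n) = 1T(n/4) + O(n^0): log_4(1) = 0.0000. This is Case 2 of the Master Theorem (c = log_b(a), equal work at all levels), giving O(log n).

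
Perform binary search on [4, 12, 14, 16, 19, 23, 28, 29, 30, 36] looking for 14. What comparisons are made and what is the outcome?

Binary search for 14 in [4, 12, 14, 16, 19, 23, 28, 29, 30, 36]:

lo=0, hi=9, mid=4, arr[mid]=19 -> 19 > 14, search left half
lo=0, hi=3, mid=1, arr[mid]=12 -> 12 < 14, search right half
lo=2, hi=3, mid=2, arr[mid]=14 -> Found target at index 2!

Binary search finds 14 at index 2 after 3 comparisons. The search repeatedly halves the search space by comparing with the middle element.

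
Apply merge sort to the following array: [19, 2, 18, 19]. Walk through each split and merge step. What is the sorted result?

Merge sort trace:

Split: [19, 2, 18, 19] -> [19, 2] and [18, 19]
  Split: [19, 2] -> [19] and [2]
  Merge: [19] + [2] -> [2, 19]
  Split: [18, 19] -> [18] and [19]
  Merge: [18] + [19] -> [18, 19]
Merge: [2, 19] + [18, 19] -> [2, 18, 19, 19]

Final sorted array: [2, 18, 19, 19]

The merge sort proceeds by recursively splitting the array and merging sorted halves.
After all merges, the sorted array is [2, 18, 19, 19].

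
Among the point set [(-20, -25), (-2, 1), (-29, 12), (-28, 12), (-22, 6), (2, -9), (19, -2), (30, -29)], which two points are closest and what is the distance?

Computing all pairwise distances among 8 points:

d((-20, -25), (-2, 1)) = 31.6228
d((-20, -25), (-29, 12)) = 38.0789
d((-20, -25), (-28, 12)) = 37.855
d((-20, -25), (-22, 6)) = 31.0644
d((-20, -25), (2, -9)) = 27.2029
d((-20, -25), (19, -2)) = 45.2769
d((-20, -25), (30, -29)) = 50.1597
d((-2, 1), (-29, 12)) = 29.1548
d((-2, 1), (-28, 12)) = 28.2312
d((-2, 1), (-22, 6)) = 20.6155
d((-2, 1), (2, -9)) = 10.7703
d((-2, 1), (19, -2)) = 21.2132
d((-2, 1), (30, -29)) = 43.8634
d((-29, 12), (-28, 12)) = 1.0 <-- minimum
d((-29, 12), (-22, 6)) = 9.2195
d((-29, 12), (2, -9)) = 37.4433
d((-29, 12), (19, -2)) = 50.0
d((-29, 12), (30, -29)) = 71.8471
d((-28, 12), (-22, 6)) = 8.4853
d((-28, 12), (2, -9)) = 36.6197
d((-28, 12), (19, -2)) = 49.0408
d((-28, 12), (30, -29)) = 71.0282
d((-22, 6), (2, -9)) = 28.3019
d((-22, 6), (19, -2)) = 41.7732
d((-22, 6), (30, -29)) = 62.6817
d((2, -9), (19, -2)) = 18.3848
d((2, -9), (30, -29)) = 34.4093
d((19, -2), (30, -29)) = 29.1548

Closest pair: (-29, 12) and (-28, 12) with distance 1.0

The closest pair is (-29, 12) and (-28, 12) with Euclidean distance 1.0. For 8 points, brute-force pairwise comparison is shown above. For large n, the divide-and-conquer algorithm (sort by x, recurse on halves, check the dividing strip) achieves O(n log n).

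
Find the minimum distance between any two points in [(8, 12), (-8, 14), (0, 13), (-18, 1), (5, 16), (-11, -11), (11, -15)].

Computing all pairwise distances among 7 points:

d((8, 12), (-8, 14)) = 16.1245
d((8, 12), (0, 13)) = 8.0623
d((8, 12), (-18, 1)) = 28.2312
d((8, 12), (5, 16)) = 5.0 <-- minimum
d((8, 12), (-11, -11)) = 29.8329
d((8, 12), (11, -15)) = 27.1662
d((-8, 14), (0, 13)) = 8.0623
d((-8, 14), (-18, 1)) = 16.4012
d((-8, 14), (5, 16)) = 13.1529
d((-8, 14), (-11, -11)) = 25.1794
d((-8, 14), (11, -15)) = 34.6699
d((0, 13), (-18, 1)) = 21.6333
d((0, 13), (5, 16)) = 5.831
d((0, 13), (-11, -11)) = 26.4008
d((0, 13), (11, -15)) = 30.0832
d((-18, 1), (5, 16)) = 27.4591
d((-18, 1), (-11, -11)) = 13.8924
d((-18, 1), (11, -15)) = 33.121
d((5, 16), (-11, -11)) = 31.3847
d((5, 16), (11, -15)) = 31.5753
d((-11, -11), (11, -15)) = 22.3607

Closest pair: (8, 12) and (5, 16) with distance 5.0

The closest pair is (8, 12) and (5, 16) with Euclidean distance 5.0. For 7 points, brute-force pairwise comparison is shown above. For large n, the divide-and-conquer algorithm (sort by x, recurse on halves, check the dividing strip) achieves O(n log n).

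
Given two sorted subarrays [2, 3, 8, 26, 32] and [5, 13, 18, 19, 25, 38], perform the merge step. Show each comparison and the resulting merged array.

Merging process:

Compare 2 vs 5: take 2 from left. Merged: [2]
Compare 3 vs 5: take 3 from left. Merged: [2, 3]
Compare 8 vs 5: take 5 from right. Merged: [2, 3, 5]
Compare 8 vs 13: take 8 from left. Merged: [2, 3, 5, 8]
Compare 26 vs 13: take 13 from right. Merged: [2, 3, 5, 8, 13]
Compare 26 vs 18: take 18 from right. Merged: [2, 3, 5, 8, 13, 18]
Compare 26 vs 19: take 19 from right. Merged: [2, 3, 5, 8, 13, 18, 19]
Compare 26 vs 25: take 25 from right. Merged: [2, 3, 5, 8, 13, 18, 19, 25]
Compare 26 vs 38: take 26 from left. Merged: [2, 3, 5, 8, 13, 18, 19, 25, 26]
Compare 32 vs 38: take 32 from left. Merged: [2, 3, 5, 8, 13, 18, 19, 25, 26, 32]
Append remaining from right: [38]. Merged: [2, 3, 5, 8, 13, 18, 19, 25, 26, 32, 38]

Final merged array: [2, 3, 5, 8, 13, 18, 19, 25, 26, 32, 38]
Total comparisons: 10

The merged array is [2, 3, 5, 8, 13, 18, 19, 25, 26, 32, 38], requiring 10 comparisons. The merge step runs in O(n) time where n is the total number of elements.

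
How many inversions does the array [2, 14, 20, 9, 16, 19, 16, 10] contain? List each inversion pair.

Finding inversions in [2, 14, 20, 9, 16, 19, 16, 10]:

(1, 3): arr[1]=14 > arr[3]=9
(1, 7): arr[1]=14 > arr[7]=10
(2, 3): arr[2]=20 > arr[3]=9
(2, 4): arr[2]=20 > arr[4]=16
(2, 5): arr[2]=20 > arr[5]=19
(2, 6): arr[2]=20 > arr[6]=16
(2, 7): arr[2]=20 > arr[7]=10
(4, 7): arr[4]=16 > arr[7]=10
(5, 6): arr[5]=19 > arr[6]=16
(5, 7): arr[5]=19 > arr[7]=10
(6, 7): arr[6]=16 > arr[7]=10

Total inversions: 11

The array has 11 inversion(s): (1,3), (1,7), (2,3), (2,4), (2,5), (2,6), (2,7), (4,7), (5,6), (5,7), (6,7). Each pair (i,j) satisfies i < j and arr[i] > arr[j].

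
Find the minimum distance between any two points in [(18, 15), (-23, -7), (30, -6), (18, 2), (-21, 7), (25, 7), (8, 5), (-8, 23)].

Computing all pairwise distances among 8 points:

d((18, 15), (-23, -7)) = 46.5296
d((18, 15), (30, -6)) = 24.1868
d((18, 15), (18, 2)) = 13.0
d((18, 15), (-21, 7)) = 39.8121
d((18, 15), (25, 7)) = 10.6301
d((18, 15), (8, 5)) = 14.1421
d((18, 15), (-8, 23)) = 27.2029
d((-23, -7), (30, -6)) = 53.0094
d((-23, -7), (18, 2)) = 41.9762
d((-23, -7), (-21, 7)) = 14.1421
d((-23, -7), (25, 7)) = 50.0
d((-23, -7), (8, 5)) = 33.2415
d((-23, -7), (-8, 23)) = 33.541
d((30, -6), (18, 2)) = 14.4222
d((30, -6), (-21, 7)) = 52.6308
d((30, -6), (25, 7)) = 13.9284
d((30, -6), (8, 5)) = 24.5967
d((30, -6), (-8, 23)) = 47.8017
d((18, 2), (-21, 7)) = 39.3192
d((18, 2), (25, 7)) = 8.6023 <-- minimum
d((18, 2), (8, 5)) = 10.4403
d((18, 2), (-8, 23)) = 33.4215
d((-21, 7), (25, 7)) = 46.0
d((-21, 7), (8, 5)) = 29.0689
d((-21, 7), (-8, 23)) = 20.6155
d((25, 7), (8, 5)) = 17.1172
d((25, 7), (-8, 23)) = 36.6742
d((8, 5), (-8, 23)) = 24.0832

Closest pair: (18, 2) and (25, 7) with distance 8.6023

The closest pair is (18, 2) and (25, 7) with Euclidean distance 8.6023. For 8 points, brute-force pairwise comparison is shown above. For large n, the divide-and-conquer algorithm (sort by x, recurse on halves, check the dividing strip) achieves O(n log n).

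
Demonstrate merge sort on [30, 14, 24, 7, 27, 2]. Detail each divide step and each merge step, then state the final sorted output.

Merge sort trace:

Split: [30, 14, 24, 7, 27, 2] -> [30, 14, 24] and [7, 27, 2]
  Split: [30, 14, 24] -> [30] and [14, 24]
    Split: [14, 24] -> [14] and [24]
    Merge: [14] + [24] -> [14, 24]
  Merge: [30] + [14, 24] -> [14, 24, 30]
  Split: [7, 27, 2] -> [7] and [27, 2]
    Split: [27, 2] -> [27] and [2]
    Merge: [27] + [2] -> [2, 27]
  Merge: [7] + [2, 27] -> [2, 7, 27]
Merge: [14, 24, 30] + [2, 7, 27] -> [2, 7, 14, 24, 27, 30]

Final sorted array: [2, 7, 14, 24, 27, 30]

The merge sort proceeds by recursively splitting the array and merging sorted halves.
After all merges, the sorted array is [2, 7, 14, 24, 27, 30].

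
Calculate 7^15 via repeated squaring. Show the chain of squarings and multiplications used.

Computing 7^15 by squaring (build up from 7^1; each line after the first costs one multiplication):

7^1 = 7
7^2 = (7^1)^2 = 7^2 = 49
7^3 = 7 * 7^2 = 7 * 49 = 343
7^6 = (7^3)^2 = 343^2 = 117649
7^7 = 7 * 7^6 = 7 * 117649 = 823543
7^14 = (7^7)^2 = 823543^2 = 678223072849
7^15 = 7 * 7^14 = 7 * 678223072849 = 4747561509943

Result: 4747561509943
Multiplications needed: 6 (6 lines after 7^1)

7^15 = 4747561509943. Using exponentiation by squaring, this requires 6 multiplications. The key idea: if the exponent is even, square the half-power; if odd, multiply by the base once.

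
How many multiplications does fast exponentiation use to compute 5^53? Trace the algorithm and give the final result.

Computing 5^53 by squaring (build up from 5^1; each line after the first costs one multiplication):

5^1 = 5
5^2 = (5^1)^2 = 5^2 = 25
5^3 = 5 * 5^2 = 5 * 25 = 125
5^6 = (5^3)^2 = 125^2 = 15625
5^12 = (5^6)^2 = 15625^2 = 244140625
5^13 = 5 * 5^12 = 5 * 244140625 = 1220703125
5^26 = (5^13)^2 = 1220703125^2 = 1490116119384765625
5^52 = (5^26)^2 = 1490116119384765625^2 = 2220446049250313080847263336181640625
5^53 = 5 * 5^52 = 5 * 2220446049250313080847263336181640625 = 11102230246251565404236316680908203125

Result: 11102230246251565404236316680908203125
Multiplications needed: 8 (8 lines after 5^1)

5^53 = 11102230246251565404236316680908203125. Using exponentiation by squaring, this requires 8 multiplications. The key idea: if the exponent is even, square the half-power; if odd, multiply by the base once.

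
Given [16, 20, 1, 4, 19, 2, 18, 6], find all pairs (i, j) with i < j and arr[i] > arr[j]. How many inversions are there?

Finding inversions in [16, 20, 1, 4, 19, 2, 18, 6]:

(0, 2): arr[0]=16 > arr[2]=1
(0, 3): arr[0]=16 > arr[3]=4
(0, 5): arr[0]=16 > arr[5]=2
(0, 7): arr[0]=16 > arr[7]=6
(1, 2): arr[1]=20 > arr[2]=1
(1, 3): arr[1]=20 > arr[3]=4
(1, 4): arr[1]=20 > arr[4]=19
(1, 5): arr[1]=20 > arr[5]=2
(1, 6): arr[1]=20 > arr[6]=18
(1, 7): arr[1]=20 > arr[7]=6
(3, 5): arr[3]=4 > arr[5]=2
(4, 5): arr[4]=19 > arr[5]=2
(4, 6): arr[4]=19 > arr[6]=18
(4, 7): arr[4]=19 > arr[7]=6
(6, 7): arr[6]=18 > arr[7]=6

Total inversions: 15

The array has 15 inversion(s): (0,2), (0,3), (0,5), (0,7), (1,2), (1,3), (1,4), (1,5), (1,6), (1,7), (3,5), (4,5), (4,6), (4,7), (6,7). Each pair (i,j) satisfies i < j and arr[i] > arr[j].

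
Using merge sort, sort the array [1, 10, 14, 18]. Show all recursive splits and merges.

Merge sort trace:

Split: [1, 10, 14, 18] -> [1, 10] and [14, 18]
  Split: [1, 10] -> [1] and [10]
  Merge: [1] + [10] -> [1, 10]
  Split: [14, 18] -> [14] and [18]
  Merge: [14] + [18] -> [14, 18]
Merge: [1, 10] + [14, 18] -> [1, 10, 14, 18]

Final sorted array: [1, 10, 14, 18]

The merge sort proceeds by recursively splitting the array and merging sorted halves.
After all merges, the sorted array is [1, 10, 14, 18].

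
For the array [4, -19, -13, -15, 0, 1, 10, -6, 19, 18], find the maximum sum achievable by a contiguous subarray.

Using Kadane's algorithm on [4, -19, -13, -15, 0, 1, 10, -6, 19, 18]:

Scanning through the array:
Position 1 (value -19): max_ending_here = -15, max_so_far = 4
Position 2 (value -13): max_ending_here = -13, max_so_far = 4
Position 3 (value -15): max_ending_here = -15, max_so_far = 4
Position 4 (value 0): max_ending_here = 0, max_so_far = 4
Position 5 (value 1): max_ending_here = 1, max_so_far = 4
Position 6 (value 10): max_ending_here = 11, max_so_far = 11
Position 7 (value -6): max_ending_here = 5, max_so_far = 11
Position 8 (value 19): max_ending_here = 24, max_so_far = 24
Position 9 (value 18): max_ending_here = 42, max_so_far = 42

Maximum subarray: [0, 1, 10, -6, 19, 18]
Maximum sum: 42

The maximum subarray is [0, 1, 10, -6, 19, 18] with sum 42. This subarray runs from index 4 to index 9.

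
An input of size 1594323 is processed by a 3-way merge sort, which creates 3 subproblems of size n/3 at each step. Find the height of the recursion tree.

For divide and conquer with division factor 3:

Problem sizes at each level:
Level 0: 1594323
Level 1: 531441
Level 2: 177147
Level 3: 59049
Level 4: 19683
Level 5: 6561
Level 6: 2187
Level 7: 729
Level 8: 243
Level 9: 81
Level 10: 27
Level 11: 9
Level 12: 3
Level 13: 1

The root is level 0 and the size-1 base case is level 13 (the tree spans levels 0 through 13, i.e. 14 levels counting the root), so the depth is the number of divisions: log_3(1594323) = 13

The recursion tree depth is log_3(1594323) = 13. At each level, the problem size is divided by 3, so it takes 13 divisions to reduce to a base case of size 1. The algorithm makes 3 recursive calls at each level.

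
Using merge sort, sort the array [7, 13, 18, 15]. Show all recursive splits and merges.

Merge sort trace:

Split: [7, 13, 18, 15] -> [7, 13] and [18, 15]
  Split: [7, 13] -> [7] and [13]
  Merge: [7] + [13] -> [7, 13]
  Split: [18, 15] -> [18] and [15]
  Merge: [18] + [15] -> [15, 18]
Merge: [7, 13] + [15, 18] -> [7, 13, 15, 18]

Final sorted array: [7, 13, 15, 18]

The merge sort proceeds by recursively splitting the array and merging sorted halves.
After all merges, the sorted array is [7, 13, 15, 18].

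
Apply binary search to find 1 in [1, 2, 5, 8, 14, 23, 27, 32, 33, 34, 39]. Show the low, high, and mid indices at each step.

Binary search for 1 in [1, 2, 5, 8, 14, 23, 27, 32, 33, 34, 39]:

lo=0, hi=10, mid=5, arr[mid]=23 -> 23 > 1, search left half
lo=0, hi=4, mid=2, arr[mid]=5 -> 5 > 1, search left half
lo=0, hi=1, mid=0, arr[mid]=1 -> Found target at index 0!

Binary search finds 1 at index 0 after 3 comparisons. The search repeatedly halves the search space by comparing with the middle element.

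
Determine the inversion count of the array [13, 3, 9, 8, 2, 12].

Finding inversions in [13, 3, 9, 8, 2, 12]:

(0, 1): arr[0]=13 > arr[1]=3
(0, 2): arr[0]=13 > arr[2]=9
(0, 3): arr[0]=13 > arr[3]=8
(0, 4): arr[0]=13 > arr[4]=2
(0, 5): arr[0]=13 > arr[5]=12
(1, 4): arr[1]=3 > arr[4]=2
(2, 3): arr[2]=9 > arr[3]=8
(2, 4): arr[2]=9 > arr[4]=2
(3, 4): arr[3]=8 > arr[4]=2

Total inversions: 9

The array has 9 inversion(s): (0,1), (0,2), (0,3), (0,4), (0,5), (1,4), (2,3), (2,4), (3,4). Each pair (i,j) satisfies i < j and arr[i] > arr[j].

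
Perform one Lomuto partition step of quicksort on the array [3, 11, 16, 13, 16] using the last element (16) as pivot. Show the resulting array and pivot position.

Lomuto partition with pivot = 16:

Initial array: [3, 11, 16, 13, 16]

arr[0]=3 <= 16: swap with position 0, array becomes [3, 11, 16, 13, 16]
arr[1]=11 <= 16: swap with position 1, array becomes [3, 11, 16, 13, 16]
arr[2]=16 <= 16: swap with position 2, array becomes [3, 11, 16, 13, 16]
arr[3]=13 <= 16: swap with position 3, array becomes [3, 11, 16, 13, 16]

Place pivot at position 4: [3, 11, 16, 13, 16]
Pivot position: 4

After partitioning with pivot 16, the array becomes [3, 11, 16, 13, 16]. The pivot is placed at index 4. All elements to the left of the pivot are <= 16, and all elements to the right are > 16.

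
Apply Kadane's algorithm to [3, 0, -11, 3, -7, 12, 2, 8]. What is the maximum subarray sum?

Using Kadane's algorithm on [3, 0, -11, 3, -7, 12, 2, 8]:

Scanning through the array:
Position 1 (value 0): max_ending_here = 3, max_so_far = 3
Position 2 (value -11): max_ending_here = -8, max_so_far = 3
Position 3 (value 3): max_ending_here = 3, max_so_far = 3
Position 4 (value -7): max_ending_here = -4, max_so_far = 3
Position 5 (value 12): max_ending_here = 12, max_so_far = 12
Position 6 (value 2): max_ending_here = 14, max_so_far = 14
Position 7 (value 8): max_ending_here = 22, max_so_far = 22

Maximum subarray: [12, 2, 8]
Maximum sum: 22

The maximum subarray is [12, 2, 8] with sum 22. This subarray runs from index 5 to index 7.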